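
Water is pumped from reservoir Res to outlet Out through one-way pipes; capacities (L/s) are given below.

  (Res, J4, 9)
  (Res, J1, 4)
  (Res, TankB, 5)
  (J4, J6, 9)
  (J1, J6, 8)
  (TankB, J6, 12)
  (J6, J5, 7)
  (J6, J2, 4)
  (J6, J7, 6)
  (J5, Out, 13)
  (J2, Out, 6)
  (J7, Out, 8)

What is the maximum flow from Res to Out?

17

Augment Res→J4→J6→J5→Out: bottleneck 7, flow now 7.
Augment Res→J4→J6→J2→Out: bottleneck 2, flow now 9.
Augment Res→J1→J6→J2→Out: bottleneck 2, flow now 11.
Augment Res→J1→J6→J7→Out: bottleneck 2, flow now 13.
Augment Res→TankB→J6→J7→Out: bottleneck 4, flow now 17.
No augmenting path remains; maximum flow = 17.
In the residual graph, reachable from Res: {Res, J4, J1, TankB, J6}.
Min-cut edges: J6→J5 (7), J6→J2 (4), J6→J7 (6); capacity 7 + 4 + 6 = 17.
This cut is saturated, so no flow can exceed 17.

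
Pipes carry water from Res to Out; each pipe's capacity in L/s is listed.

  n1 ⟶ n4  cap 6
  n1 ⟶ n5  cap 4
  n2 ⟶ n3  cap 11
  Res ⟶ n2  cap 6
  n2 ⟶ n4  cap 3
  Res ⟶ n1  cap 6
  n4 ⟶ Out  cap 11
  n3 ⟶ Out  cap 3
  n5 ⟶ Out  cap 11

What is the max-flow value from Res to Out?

Augment Res→n1→n4→Out: bottleneck 6, flow now 6.
Augment Res→n2→n3→Out: bottleneck 3, flow now 9.
Augment Res→n2→n4→Out: bottleneck 3, flow now 12.
No augmenting path remains; maximum flow = 12.
In the residual graph, reachable from Res: {Res}.
Min-cut edges: Res→n1 (6), Res→n2 (6); capacity 6 + 6 = 12.
This cut is saturated, so no flow can exceed 12.

12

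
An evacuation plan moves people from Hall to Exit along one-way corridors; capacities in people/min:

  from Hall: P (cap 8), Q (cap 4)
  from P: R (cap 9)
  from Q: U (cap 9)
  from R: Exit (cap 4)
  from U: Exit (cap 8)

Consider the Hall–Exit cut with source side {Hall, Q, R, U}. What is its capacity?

20

Edges leaving {Hall, Q, R, U}: Hall→P (8), R→Exit (4), U→Exit (8).
Cut capacity = 8 + 4 + 8 = 20.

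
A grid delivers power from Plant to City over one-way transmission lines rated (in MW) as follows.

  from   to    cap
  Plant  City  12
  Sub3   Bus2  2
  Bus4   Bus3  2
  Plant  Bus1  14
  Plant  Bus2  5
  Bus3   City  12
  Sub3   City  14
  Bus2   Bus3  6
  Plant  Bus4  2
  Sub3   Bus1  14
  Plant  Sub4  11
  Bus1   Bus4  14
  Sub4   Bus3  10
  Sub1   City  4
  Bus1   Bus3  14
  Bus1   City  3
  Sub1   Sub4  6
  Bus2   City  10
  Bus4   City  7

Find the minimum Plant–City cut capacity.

39

Augment Plant→City: bottleneck 12, flow now 12.
Augment Plant→Bus1→City: bottleneck 3, flow now 15.
Augment Plant→Bus4→City: bottleneck 2, flow now 17.
Augment Plant→Bus2→City: bottleneck 5, flow now 22.
Augment Plant→Bus1→Bus4→City: bottleneck 5, flow now 27.
Augment Plant→Bus1→Bus3→City: bottleneck 6, flow now 33.
Augment Plant→Sub4→Bus3→City: bottleneck 6, flow now 39.
No augmenting path remains; maximum flow = 39.
By max-flow min-cut, the minimum cut capacity equals the max flow.
In the residual graph, reachable from Plant: {Plant, Bus1, Bus4, Sub4, Bus3}.
Min-cut edges: Plant→Bus2 (5), Plant→City (12), Bus1→City (3), Bus4→City (7), Bus3→City (12); capacity 5 + 12 + 3 + 7 + 12 = 39.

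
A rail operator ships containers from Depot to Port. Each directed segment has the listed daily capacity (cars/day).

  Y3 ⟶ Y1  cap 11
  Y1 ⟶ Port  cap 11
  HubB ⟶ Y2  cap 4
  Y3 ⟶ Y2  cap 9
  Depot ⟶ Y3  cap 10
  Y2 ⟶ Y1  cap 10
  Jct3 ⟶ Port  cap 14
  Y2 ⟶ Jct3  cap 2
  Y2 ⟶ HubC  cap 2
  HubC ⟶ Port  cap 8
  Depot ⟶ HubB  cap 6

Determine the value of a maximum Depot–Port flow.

Augment Depot→Y3→Y1→Port: bottleneck 10, flow now 10.
Augment Depot→HubB→Y2→Y1→Port: bottleneck 1, flow now 11.
Augment Depot→HubB→Y2→Jct3→Port: bottleneck 2, flow now 13.
Augment Depot→HubB→Y2→HubC→Port: bottleneck 1, flow now 14.
No augmenting path remains; maximum flow = 14.
In the residual graph, reachable from Depot: {Depot, HubB}.
Min-cut edges: Depot→Y3 (10), HubB→Y2 (4); capacity 10 + 4 = 14.
This cut is saturated, so no flow can exceed 14.

14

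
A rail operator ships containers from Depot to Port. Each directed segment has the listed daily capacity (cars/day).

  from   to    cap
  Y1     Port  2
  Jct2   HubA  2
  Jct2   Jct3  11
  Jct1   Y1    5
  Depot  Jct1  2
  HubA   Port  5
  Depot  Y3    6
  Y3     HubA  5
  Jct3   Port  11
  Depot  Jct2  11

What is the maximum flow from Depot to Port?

18

Augment Depot→Jct1→Y1→Port: bottleneck 2, flow now 2.
Augment Depot→Jct2→Jct3→Port: bottleneck 11, flow now 13.
Augment Depot→Y3→HubA→Port: bottleneck 5, flow now 18.
No augmenting path remains; maximum flow = 18.
In the residual graph, reachable from Depot: {Depot, Y3}.
Min-cut edges: Depot→Jct1 (2), Depot→Jct2 (11), Y3→HubA (5); capacity 2 + 11 + 5 = 18.
This cut is saturated, so no flow can exceed 18.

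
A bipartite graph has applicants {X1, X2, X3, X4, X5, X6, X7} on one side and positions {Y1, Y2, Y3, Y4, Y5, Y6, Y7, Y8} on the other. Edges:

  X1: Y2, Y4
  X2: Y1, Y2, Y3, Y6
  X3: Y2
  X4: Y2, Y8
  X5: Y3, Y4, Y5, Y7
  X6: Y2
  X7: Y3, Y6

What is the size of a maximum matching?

Unit-capacity flow: source→left, listed edges, right→sink; max matching = max flow.
Augmenting path X1→Y2 (+1); matched 1.
Augmenting path X2→Y1 (+1); matched 2.
Augmenting path X4→Y8 (+1); matched 3.
Augmenting path X5→Y3 (+1); matched 4.
Augmenting path X7→Y6 (+1); matched 5.
Augmenting path X3→Y2→X1→Y4 (+1); matched 6.
No augmenting path remains; maximum matching = 6.
König certificate: {X1, X2, X4, X5, X7, Y2} is a vertex cover of size 6 (every listed pair touches it), so no matching can be larger.

6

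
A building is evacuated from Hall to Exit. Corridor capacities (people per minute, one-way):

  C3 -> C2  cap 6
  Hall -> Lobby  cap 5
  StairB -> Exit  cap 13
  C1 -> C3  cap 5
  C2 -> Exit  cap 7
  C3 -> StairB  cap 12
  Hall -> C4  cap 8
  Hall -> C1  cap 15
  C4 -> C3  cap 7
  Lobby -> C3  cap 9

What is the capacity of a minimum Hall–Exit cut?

17

Augment Hall→Lobby→C3→C2→Exit: bottleneck 5, flow now 5.
Augment Hall→C1→C3→C2→Exit: bottleneck 1, flow now 6.
Augment Hall→C1→C3→StairB→Exit: bottleneck 4, flow now 10.
Augment Hall→C4→C3→StairB→Exit: bottleneck 7, flow now 17.
No augmenting path remains; maximum flow = 17.
By max-flow min-cut, the minimum cut capacity equals the max flow.
In the residual graph, reachable from Hall: {Hall, C1, C4}.
Min-cut edges: Hall→Lobby (5), C1→C3 (5), C4→C3 (7); capacity 5 + 5 + 7 = 17.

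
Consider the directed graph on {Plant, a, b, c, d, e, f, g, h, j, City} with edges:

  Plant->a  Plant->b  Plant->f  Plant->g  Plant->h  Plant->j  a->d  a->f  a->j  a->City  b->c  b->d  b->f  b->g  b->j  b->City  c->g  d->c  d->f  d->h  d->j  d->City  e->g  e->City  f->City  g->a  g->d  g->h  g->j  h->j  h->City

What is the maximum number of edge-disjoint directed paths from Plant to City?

5

Assign every edge capacity 1; by Menger, the answer equals the max flow.
Path Plant→a→City (+1); total 1.
Path Plant→b→City (+1); total 2.
Path Plant→f→City (+1); total 3.
Path Plant→h→City (+1); total 4.
Path Plant→g→d→City (+1); total 5.
No residual Plant→City path; max flow = 5.
Certifying cut of size 5: {Plant→a, Plant→b, Plant→f, Plant→g, Plant→h}.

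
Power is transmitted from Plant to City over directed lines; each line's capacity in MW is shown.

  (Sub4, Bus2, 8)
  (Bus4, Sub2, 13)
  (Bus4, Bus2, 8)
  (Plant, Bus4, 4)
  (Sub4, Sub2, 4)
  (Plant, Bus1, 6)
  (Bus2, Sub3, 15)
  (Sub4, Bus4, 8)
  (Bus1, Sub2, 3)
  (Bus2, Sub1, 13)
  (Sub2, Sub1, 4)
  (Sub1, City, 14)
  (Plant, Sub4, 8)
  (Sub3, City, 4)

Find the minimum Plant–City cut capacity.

Augment Plant→Sub4→Sub2→Sub1→City: bottleneck 4, flow now 4.
Augment Plant→Sub4→Bus2→Sub3→City: bottleneck 4, flow now 8.
Augment Plant→Bus4→Bus2→Sub1→City: bottleneck 4, flow now 12.
Augment Plant→Bus1→Sub2→Sub4→Bus2→Sub1→City: bottleneck 3, flow now 15. (uses reverse residual edge)
No augmenting path remains; maximum flow = 15.
By max-flow min-cut, the minimum cut capacity equals the max flow.
In the residual graph, reachable from Plant: {Plant, Bus1}.
Min-cut edges: Plant→Sub4 (8), Plant→Bus4 (4), Bus1→Sub2 (3); capacity 8 + 4 + 3 = 15.

15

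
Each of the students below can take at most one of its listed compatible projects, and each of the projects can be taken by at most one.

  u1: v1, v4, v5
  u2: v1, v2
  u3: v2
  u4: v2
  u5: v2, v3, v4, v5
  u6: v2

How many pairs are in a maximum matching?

4

Unit-capacity flow: source→left, listed edges, right→sink; max matching = max flow.
Augmenting path u1→v1 (+1); matched 1.
Augmenting path u2→v2 (+1); matched 2.
Augmenting path u5→v3 (+1); matched 3.
Augmenting path u3→v2→u2→v1→u1→v4 (+1); matched 4.
No augmenting path remains; maximum matching = 4.
König certificate: {u1, u2, u5, v2} is a vertex cover of size 4 (every listed pair touches it), so no matching can be larger.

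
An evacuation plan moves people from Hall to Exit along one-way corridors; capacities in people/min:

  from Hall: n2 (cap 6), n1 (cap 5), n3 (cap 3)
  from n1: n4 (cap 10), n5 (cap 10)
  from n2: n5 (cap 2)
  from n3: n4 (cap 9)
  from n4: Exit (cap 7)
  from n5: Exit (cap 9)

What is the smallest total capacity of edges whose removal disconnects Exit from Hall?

Augment Hall→n1→n4→Exit: bottleneck 5, flow now 5.
Augment Hall→n2→n5→Exit: bottleneck 2, flow now 7.
Augment Hall→n3→n4→Exit: bottleneck 2, flow now 9.
Augment Hall→n3→n4→n1→n5→Exit: bottleneck 1, flow now 10. (uses reverse residual edge)
No augmenting path remains; maximum flow = 10.
By max-flow min-cut, the minimum cut capacity equals the max flow.
In the residual graph, reachable from Hall: {Hall, n2}.
Min-cut edges: Hall→n1 (5), Hall→n3 (3), n2→n5 (2); capacity 5 + 3 + 2 = 10.

10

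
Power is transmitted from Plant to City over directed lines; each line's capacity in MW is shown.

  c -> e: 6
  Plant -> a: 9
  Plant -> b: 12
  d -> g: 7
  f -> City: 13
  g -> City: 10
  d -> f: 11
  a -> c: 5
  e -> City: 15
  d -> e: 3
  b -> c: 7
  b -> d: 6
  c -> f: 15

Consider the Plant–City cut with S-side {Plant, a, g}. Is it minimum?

No — its capacity is 27, but the minimum cut has capacity 17.

Given cut capacity: 12 + 5 + 10 = 27.
Augment Plant→a→c→e→City: bottleneck 5, flow now 5.
Augment Plant→b→c→e→City: bottleneck 1, flow now 6.
Augment Plant→b→c→f→City: bottleneck 6, flow now 12.
Augment Plant→b→d→e→City: bottleneck 3, flow now 15.
Augment Plant→b→d→f→City: bottleneck 2, flow now 17.
No augmenting path remains; maximum flow = 17.
In the residual graph, reachable from Plant: {Plant, a}.
Min-cut edges: Plant→b (12), a→c (5); capacity 12 + 5 = 17.
Cut capacity 27 exceeds the max flow 17, so it is not minimum.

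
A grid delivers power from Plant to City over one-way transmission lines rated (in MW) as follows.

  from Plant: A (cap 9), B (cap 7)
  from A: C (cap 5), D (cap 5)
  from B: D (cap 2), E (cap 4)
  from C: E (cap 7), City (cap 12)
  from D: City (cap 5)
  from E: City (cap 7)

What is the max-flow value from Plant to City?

Augment Plant→A→C→City: bottleneck 5, flow now 5.
Augment Plant→A→D→City: bottleneck 4, flow now 9.
Augment Plant→B→D→City: bottleneck 1, flow now 10.
Augment Plant→B→E→City: bottleneck 4, flow now 14.
No augmenting path remains; maximum flow = 14.
In the residual graph, reachable from Plant: {Plant, A, B, D}.
Min-cut edges: A→C (5), B→E (4), D→City (5); capacity 5 + 4 + 5 = 14.
This cut is saturated, so no flow can exceed 14.

14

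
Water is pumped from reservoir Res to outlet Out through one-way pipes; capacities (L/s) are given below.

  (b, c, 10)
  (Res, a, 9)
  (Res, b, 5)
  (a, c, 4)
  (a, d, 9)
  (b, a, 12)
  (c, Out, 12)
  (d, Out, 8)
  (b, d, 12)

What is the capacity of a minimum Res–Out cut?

Augment Res→a→c→Out: bottleneck 4, flow now 4.
Augment Res→a→d→Out: bottleneck 5, flow now 9.
Augment Res→b→c→Out: bottleneck 5, flow now 14.
No augmenting path remains; maximum flow = 14.
By max-flow min-cut, the minimum cut capacity equals the max flow.
In the residual graph, reachable from Res: {Res}.
Min-cut edges: Res→a (9), Res→b (5); capacity 9 + 5 = 14.

14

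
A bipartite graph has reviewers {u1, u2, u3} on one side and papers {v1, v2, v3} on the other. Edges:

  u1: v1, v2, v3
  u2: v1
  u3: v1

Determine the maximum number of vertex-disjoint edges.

Unit-capacity flow: source→left, listed edges, right→sink; max matching = max flow.
Augmenting path u1→v1 (+1); matched 1.
Augmenting path u2→v1→u1→v2 (+1); matched 2.
No augmenting path remains; maximum matching = 2.
König certificate: {u1, v1} is a vertex cover of size 2 (every listed pair touches it), so no matching can be larger.

2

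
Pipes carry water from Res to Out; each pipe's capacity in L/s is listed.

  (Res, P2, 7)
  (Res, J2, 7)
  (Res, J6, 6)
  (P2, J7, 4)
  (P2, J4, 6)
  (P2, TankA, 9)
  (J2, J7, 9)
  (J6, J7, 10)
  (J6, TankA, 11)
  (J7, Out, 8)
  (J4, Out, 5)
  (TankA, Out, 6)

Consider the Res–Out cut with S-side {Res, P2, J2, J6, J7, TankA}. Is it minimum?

No — its capacity is 20, but the minimum cut has capacity 19.

Given cut capacity: 6 + 8 + 6 = 20.
Augment Res→P2→J7→Out: bottleneck 4, flow now 4.
Augment Res→P2→J4→Out: bottleneck 3, flow now 7.
Augment Res→J2→J7→Out: bottleneck 4, flow now 11.
Augment Res→J6→TankA→Out: bottleneck 6, flow now 17.
Augment Res→J2→J7→P2→J4→Out: bottleneck 2, flow now 19. (uses reverse residual edge)
No augmenting path remains; maximum flow = 19.
In the residual graph, reachable from Res: {Res, P2, J2, J6, J7, J4, TankA}.
Min-cut edges: J7→Out (8), J4→Out (5), TankA→Out (6); capacity 8 + 5 + 6 = 19.
Cut capacity 20 exceeds the max flow 19, so it is not minimum.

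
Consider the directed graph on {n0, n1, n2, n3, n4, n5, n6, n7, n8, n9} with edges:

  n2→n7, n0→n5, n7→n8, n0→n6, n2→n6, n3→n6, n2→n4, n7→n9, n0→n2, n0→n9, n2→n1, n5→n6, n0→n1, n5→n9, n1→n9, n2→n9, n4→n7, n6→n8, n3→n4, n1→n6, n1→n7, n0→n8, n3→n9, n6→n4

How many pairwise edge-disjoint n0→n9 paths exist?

Assign every edge capacity 1; by Menger, the answer equals the max flow.
Path n0→n9 (+1); total 1.
Path n0→n1→n9 (+1); total 2.
Path n0→n2→n9 (+1); total 3.
Path n0→n5→n9 (+1); total 4.
Path n0→n6→n4→n7→n9 (+1); total 5.
No residual n0→n9 path; max flow = 5.
Certifying cut of size 5: {n0→n1, n0→n2, n0→n5, n0→n6, n0→n9}.

5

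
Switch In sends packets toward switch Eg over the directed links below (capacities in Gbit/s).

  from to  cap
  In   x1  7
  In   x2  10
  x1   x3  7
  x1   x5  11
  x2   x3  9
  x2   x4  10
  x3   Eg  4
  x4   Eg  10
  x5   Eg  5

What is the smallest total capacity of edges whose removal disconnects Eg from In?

17

Augment In→x1→x3→Eg: bottleneck 4, flow now 4.
Augment In→x1→x5→Eg: bottleneck 3, flow now 7.
Augment In→x2→x4→Eg: bottleneck 10, flow now 17.
No augmenting path remains; maximum flow = 17.
By max-flow min-cut, the minimum cut capacity equals the max flow.
In the residual graph, reachable from In: {In}.
Min-cut edges: In→x1 (7), In→x2 (10); capacity 7 + 10 = 17.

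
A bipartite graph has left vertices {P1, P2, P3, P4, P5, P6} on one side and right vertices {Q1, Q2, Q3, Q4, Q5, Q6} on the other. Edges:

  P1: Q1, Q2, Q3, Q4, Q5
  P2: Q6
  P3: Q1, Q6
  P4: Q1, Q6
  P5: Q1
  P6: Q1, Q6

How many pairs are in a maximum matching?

Unit-capacity flow: source→left, listed edges, right→sink; max matching = max flow.
Augmenting path P1→Q1 (+1); matched 1.
Augmenting path P2→Q6 (+1); matched 2.
Augmenting path P3→Q1→P1→Q2 (+1); matched 3.
No augmenting path remains; maximum matching = 3.
König certificate: {P1, Q1, Q6} is a vertex cover of size 3 (every listed pair touches it), so no matching can be larger.

3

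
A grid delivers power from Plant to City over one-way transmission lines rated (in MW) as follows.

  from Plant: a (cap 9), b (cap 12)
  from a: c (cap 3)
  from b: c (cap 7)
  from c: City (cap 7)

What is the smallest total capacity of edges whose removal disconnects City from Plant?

7

Augment Plant→a→c→City: bottleneck 3, flow now 3.
Augment Plant→b→c→City: bottleneck 4, flow now 7.
No augmenting path remains; maximum flow = 7.
By max-flow min-cut, the minimum cut capacity equals the max flow.
In the residual graph, reachable from Plant: {Plant, a, b, c}.
Min-cut edges: c→City (7); capacity 7 = 7.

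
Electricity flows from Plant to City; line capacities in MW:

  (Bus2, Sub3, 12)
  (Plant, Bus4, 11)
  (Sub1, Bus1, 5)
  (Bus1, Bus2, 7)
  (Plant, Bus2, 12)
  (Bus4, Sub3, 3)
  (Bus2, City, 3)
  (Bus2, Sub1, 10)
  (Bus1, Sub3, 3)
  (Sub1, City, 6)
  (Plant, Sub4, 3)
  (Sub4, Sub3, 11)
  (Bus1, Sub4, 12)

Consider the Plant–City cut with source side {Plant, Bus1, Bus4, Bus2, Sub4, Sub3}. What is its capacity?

Edges leaving {Plant, Bus1, Bus4, Bus2, Sub4, Sub3}: Bus2→Sub1 (10), Bus2→City (3).
Cut capacity = 10 + 3 = 13.

13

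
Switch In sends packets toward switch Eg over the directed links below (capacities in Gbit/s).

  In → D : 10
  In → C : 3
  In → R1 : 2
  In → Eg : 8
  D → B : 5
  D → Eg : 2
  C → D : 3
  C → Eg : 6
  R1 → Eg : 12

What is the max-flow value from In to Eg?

15

Augment In→Eg: bottleneck 8, flow now 8.
Augment In→D→Eg: bottleneck 2, flow now 10.
Augment In→C→Eg: bottleneck 3, flow now 13.
Augment In→R1→Eg: bottleneck 2, flow now 15.
No augmenting path remains; maximum flow = 15.
In the residual graph, reachable from In: {In, D, B}.
Min-cut edges: In→C (3), In→R1 (2), In→Eg (8), D→Eg (2); capacity 3 + 2 + 8 + 2 = 15.
This cut is saturated, so no flow can exceed 15.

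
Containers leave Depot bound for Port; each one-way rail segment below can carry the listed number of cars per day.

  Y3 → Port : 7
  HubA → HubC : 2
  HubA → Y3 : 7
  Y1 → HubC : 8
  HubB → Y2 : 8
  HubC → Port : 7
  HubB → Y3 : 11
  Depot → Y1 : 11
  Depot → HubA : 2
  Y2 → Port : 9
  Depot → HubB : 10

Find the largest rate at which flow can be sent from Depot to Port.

19

Augment Depot→HubA→Y3→Port: bottleneck 2, flow now 2.
Augment Depot→HubB→Y2→Port: bottleneck 8, flow now 10.
Augment Depot→HubB→Y3→Port: bottleneck 2, flow now 12.
Augment Depot→Y1→HubC→Port: bottleneck 7, flow now 19.
No augmenting path remains; maximum flow = 19.
In the residual graph, reachable from Depot: {Depot, Y1, HubC}.
Min-cut edges: Depot→HubA (2), Depot→HubB (10), HubC→Port (7); capacity 2 + 10 + 7 = 19.
This cut is saturated, so no flow can exceed 19.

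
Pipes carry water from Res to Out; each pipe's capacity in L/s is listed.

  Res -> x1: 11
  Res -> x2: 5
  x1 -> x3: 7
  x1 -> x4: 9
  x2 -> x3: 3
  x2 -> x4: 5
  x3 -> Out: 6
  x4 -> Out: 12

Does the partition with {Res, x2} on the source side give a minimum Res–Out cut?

No — its capacity is 19, but the minimum cut has capacity 16.

Given cut capacity: 11 + 3 + 5 = 19.
Augment Res→x1→x3→Out: bottleneck 6, flow now 6.
Augment Res→x1→x4→Out: bottleneck 5, flow now 11.
Augment Res→x2→x4→Out: bottleneck 5, flow now 16.
No augmenting path remains; maximum flow = 16.
In the residual graph, reachable from Res: {Res}.
Min-cut edges: Res→x1 (11), Res→x2 (5); capacity 11 + 5 = 16.
Cut capacity 19 exceeds the max flow 16, so it is not minimum.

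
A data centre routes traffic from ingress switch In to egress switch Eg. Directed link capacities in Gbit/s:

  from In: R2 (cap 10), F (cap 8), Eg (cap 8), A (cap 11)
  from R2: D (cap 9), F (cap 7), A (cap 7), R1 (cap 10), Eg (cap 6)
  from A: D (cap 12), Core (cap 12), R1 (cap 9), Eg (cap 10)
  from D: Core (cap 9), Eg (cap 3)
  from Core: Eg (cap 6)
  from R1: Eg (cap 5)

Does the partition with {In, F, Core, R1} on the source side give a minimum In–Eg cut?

Given cut capacity: 10 + 11 + 8 + 6 + 5 = 40.
Augment In→Eg: bottleneck 8, flow now 8.
Augment In→R2→Eg: bottleneck 6, flow now 14.
Augment In→A→Eg: bottleneck 10, flow now 24.
Augment In→R2→D→Eg: bottleneck 3, flow now 27.
Augment In→R2→R1→Eg: bottleneck 1, flow now 28.
Augment In→A→Core→Eg: bottleneck 1, flow now 29.
No augmenting path remains; maximum flow = 29.
In the residual graph, reachable from In: {In, F}.
Min-cut edges: In→R2 (10), In→A (11), In→Eg (8); capacity 10 + 11 + 8 = 29.
Cut capacity 40 exceeds the max flow 29, so it is not minimum.

No — its capacity is 40, but the minimum cut has capacity 29.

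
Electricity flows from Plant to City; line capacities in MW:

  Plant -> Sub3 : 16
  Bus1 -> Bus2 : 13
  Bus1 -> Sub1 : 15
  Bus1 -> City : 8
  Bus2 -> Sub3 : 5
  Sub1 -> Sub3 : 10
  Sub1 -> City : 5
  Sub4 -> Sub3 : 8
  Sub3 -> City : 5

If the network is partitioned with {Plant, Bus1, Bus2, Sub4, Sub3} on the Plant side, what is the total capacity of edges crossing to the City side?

28

Edges leaving {Plant, Bus1, Bus2, Sub4, Sub3}: Bus1→Sub1 (15), Bus1→City (8), Sub3→City (5).
Cut capacity = 15 + 8 + 5 = 28.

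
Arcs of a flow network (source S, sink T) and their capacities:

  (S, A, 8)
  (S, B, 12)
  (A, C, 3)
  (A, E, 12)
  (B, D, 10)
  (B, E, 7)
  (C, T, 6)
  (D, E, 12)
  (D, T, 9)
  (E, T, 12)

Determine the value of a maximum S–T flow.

Augment S→A→C→T: bottleneck 3, flow now 3.
Augment S→A→E→T: bottleneck 5, flow now 8.
Augment S→B→D→T: bottleneck 9, flow now 17.
Augment S→B→E→T: bottleneck 3, flow now 20.
No augmenting path remains; maximum flow = 20.
In the residual graph, reachable from S: {S}.
Min-cut edges: S→A (8), S→B (12); capacity 8 + 12 = 20.
This cut is saturated, so no flow can exceed 20.

20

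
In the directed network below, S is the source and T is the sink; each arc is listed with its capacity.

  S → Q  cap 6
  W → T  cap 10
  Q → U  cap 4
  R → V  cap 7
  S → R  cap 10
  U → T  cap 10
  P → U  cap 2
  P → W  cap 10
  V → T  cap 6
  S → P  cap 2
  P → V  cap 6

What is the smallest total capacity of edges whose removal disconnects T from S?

Augment S→P→U→T: bottleneck 2, flow now 2.
Augment S→Q→U→T: bottleneck 4, flow now 6.
Augment S→R→V→T: bottleneck 6, flow now 12.
No augmenting path remains; maximum flow = 12.
By max-flow min-cut, the minimum cut capacity equals the max flow.
In the residual graph, reachable from S: {S, Q, R, V}.
Min-cut edges: S→P (2), Q→U (4), V→T (6); capacity 2 + 4 + 6 = 12.

12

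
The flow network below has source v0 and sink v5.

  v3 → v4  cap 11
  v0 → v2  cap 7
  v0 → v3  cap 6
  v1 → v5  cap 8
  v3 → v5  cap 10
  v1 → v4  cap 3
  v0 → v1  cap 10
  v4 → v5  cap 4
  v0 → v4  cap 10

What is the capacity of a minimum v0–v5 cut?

Augment v0→v1→v5: bottleneck 8, flow now 8.
Augment v0→v3→v5: bottleneck 6, flow now 14.
Augment v0→v4→v5: bottleneck 4, flow now 18.
No augmenting path remains; maximum flow = 18.
By max-flow min-cut, the minimum cut capacity equals the max flow.
In the residual graph, reachable from v0: {v0, v1, v2, v4}.
Min-cut edges: v0→v3 (6), v1→v5 (8), v4→v5 (4); capacity 6 + 8 + 4 = 18.

18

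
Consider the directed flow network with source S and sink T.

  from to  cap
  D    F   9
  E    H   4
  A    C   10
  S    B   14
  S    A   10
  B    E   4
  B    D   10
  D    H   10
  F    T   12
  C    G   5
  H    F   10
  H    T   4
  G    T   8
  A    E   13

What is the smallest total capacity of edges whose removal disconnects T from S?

19

Augment S→A→C→G→T: bottleneck 5, flow now 5.
Augment S→A→E→H→T: bottleneck 4, flow now 9.
Augment S→B→D→F→T: bottleneck 9, flow now 18.
Augment S→B→D→H→F→T: bottleneck 1, flow now 19.
No augmenting path remains; maximum flow = 19.
By max-flow min-cut, the minimum cut capacity equals the max flow.
In the residual graph, reachable from S: {S, A, B, C, E}.
Min-cut edges: B→D (10), C→G (5), E→H (4); capacity 10 + 5 + 4 = 19.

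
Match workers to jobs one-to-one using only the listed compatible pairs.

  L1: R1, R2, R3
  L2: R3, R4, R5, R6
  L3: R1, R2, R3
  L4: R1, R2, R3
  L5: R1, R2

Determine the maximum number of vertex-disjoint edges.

4

Unit-capacity flow: source→left, listed edges, right→sink; max matching = max flow.
Augmenting path L1→R1 (+1); matched 1.
Augmenting path L2→R3 (+1); matched 2.
Augmenting path L3→R2 (+1); matched 3.
Augmenting path L4→R3→L2→R4 (+1); matched 4.
No augmenting path remains; maximum matching = 4.
König certificate: {L2, R1, R2, R3} is a vertex cover of size 4 (every listed pair touches it), so no matching can be larger.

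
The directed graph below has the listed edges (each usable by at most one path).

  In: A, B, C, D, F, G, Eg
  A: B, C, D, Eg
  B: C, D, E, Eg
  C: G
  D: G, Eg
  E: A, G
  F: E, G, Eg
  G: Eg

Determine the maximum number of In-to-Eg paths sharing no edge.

6

Assign every edge capacity 1; by Menger, the answer equals the max flow.
Path In→Eg (+1); total 1.
Path In→A→Eg (+1); total 2.
Path In→B→Eg (+1); total 3.
Path In→D→Eg (+1); total 4.
Path In→F→Eg (+1); total 5.
Path In→G→Eg (+1); total 6.
No residual In→Eg path; max flow = 6.
Certifying cut of size 6: {G→Eg, In→A, In→B, In→D, In→Eg, In→F}.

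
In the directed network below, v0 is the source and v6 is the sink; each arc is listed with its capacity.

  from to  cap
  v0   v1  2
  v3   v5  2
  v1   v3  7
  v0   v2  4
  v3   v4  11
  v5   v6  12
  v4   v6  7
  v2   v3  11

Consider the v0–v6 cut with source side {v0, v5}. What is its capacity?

Edges leaving {v0, v5}: v0→v1 (2), v0→v2 (4), v5→v6 (12).
Cut capacity = 2 + 4 + 12 = 18.

18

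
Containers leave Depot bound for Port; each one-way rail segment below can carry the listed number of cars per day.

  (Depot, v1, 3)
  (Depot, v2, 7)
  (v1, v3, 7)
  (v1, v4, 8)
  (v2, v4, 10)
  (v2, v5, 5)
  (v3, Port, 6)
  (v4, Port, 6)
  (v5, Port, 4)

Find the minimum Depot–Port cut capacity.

Augment Depot→v1→v3→Port: bottleneck 3, flow now 3.
Augment Depot→v2→v4→Port: bottleneck 6, flow now 9.
Augment Depot→v2→v5→Port: bottleneck 1, flow now 10.
No augmenting path remains; maximum flow = 10.
By max-flow min-cut, the minimum cut capacity equals the max flow.
In the residual graph, reachable from Depot: {Depot}.
Min-cut edges: Depot→v1 (3), Depot→v2 (7); capacity 3 + 7 = 10.

10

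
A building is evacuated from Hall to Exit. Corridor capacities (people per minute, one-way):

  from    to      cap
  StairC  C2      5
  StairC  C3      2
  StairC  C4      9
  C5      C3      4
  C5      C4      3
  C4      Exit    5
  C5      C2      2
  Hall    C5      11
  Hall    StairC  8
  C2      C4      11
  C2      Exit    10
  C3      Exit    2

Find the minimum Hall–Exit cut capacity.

14

Augment Hall→StairC→C4→Exit: bottleneck 5, flow now 5.
Augment Hall→StairC→C2→Exit: bottleneck 3, flow now 8.
Augment Hall→C5→C2→Exit: bottleneck 2, flow now 10.
Augment Hall→C5→C3→Exit: bottleneck 2, flow now 12.
Augment Hall→C5→C4→StairC→C2→Exit: bottleneck 2, flow now 14. (uses reverse residual edge)
No augmenting path remains; maximum flow = 14.
By max-flow min-cut, the minimum cut capacity equals the max flow.
In the residual graph, reachable from Hall: {Hall, StairC, C5, C4, C3}.
Min-cut edges: StairC→C2 (5), C5→C2 (2), C4→Exit (5), C3→Exit (2); capacity 5 + 2 + 5 + 2 = 14.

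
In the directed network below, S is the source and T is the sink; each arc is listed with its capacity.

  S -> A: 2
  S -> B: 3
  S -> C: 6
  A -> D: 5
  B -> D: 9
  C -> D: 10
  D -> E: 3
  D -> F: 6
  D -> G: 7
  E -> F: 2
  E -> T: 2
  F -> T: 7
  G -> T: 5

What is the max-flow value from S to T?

11

Augment S→A→D→E→T: bottleneck 2, flow now 2.
Augment S→B→D→F→T: bottleneck 3, flow now 5.
Augment S→C→D→F→T: bottleneck 3, flow now 8.
Augment S→C→D→G→T: bottleneck 3, flow now 11.
No augmenting path remains; maximum flow = 11.
In the residual graph, reachable from S: {S}.
Min-cut edges: S→A (2), S→B (3), S→C (6); capacity 2 + 3 + 6 = 11.
This cut is saturated, so no flow can exceed 11.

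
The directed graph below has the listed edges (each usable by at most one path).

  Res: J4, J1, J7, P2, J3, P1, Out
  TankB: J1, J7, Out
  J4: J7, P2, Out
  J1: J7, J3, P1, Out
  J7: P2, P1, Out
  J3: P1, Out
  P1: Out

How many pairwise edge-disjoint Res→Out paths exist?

Assign every edge capacity 1; by Menger, the answer equals the max flow.
Path Res→Out (+1); total 1.
Path Res→J4→Out (+1); total 2.
Path Res→J1→Out (+1); total 3.
Path Res→J7→Out (+1); total 4.
Path Res→J3→Out (+1); total 5.
Path Res→P1→Out (+1); total 6.
No residual Res→Out path; max flow = 6.
Certifying cut of size 6: {Res→J1, Res→J3, Res→J4, Res→J7, Res→Out, Res→P1}.

6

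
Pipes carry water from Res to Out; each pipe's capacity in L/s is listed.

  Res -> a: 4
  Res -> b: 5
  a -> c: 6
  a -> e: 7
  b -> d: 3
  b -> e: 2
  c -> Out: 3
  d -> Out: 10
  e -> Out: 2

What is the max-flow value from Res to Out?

8

Augment Res→a→c→Out: bottleneck 3, flow now 3.
Augment Res→a→e→Out: bottleneck 1, flow now 4.
Augment Res→b→d→Out: bottleneck 3, flow now 7.
Augment Res→b→e→Out: bottleneck 1, flow now 8.
No augmenting path remains; maximum flow = 8.
In the residual graph, reachable from Res: {Res, a, b, c, e}.
Min-cut edges: b→d (3), c→Out (3), e→Out (2); capacity 3 + 3 + 2 = 8.
This cut is saturated, so no flow can exceed 8.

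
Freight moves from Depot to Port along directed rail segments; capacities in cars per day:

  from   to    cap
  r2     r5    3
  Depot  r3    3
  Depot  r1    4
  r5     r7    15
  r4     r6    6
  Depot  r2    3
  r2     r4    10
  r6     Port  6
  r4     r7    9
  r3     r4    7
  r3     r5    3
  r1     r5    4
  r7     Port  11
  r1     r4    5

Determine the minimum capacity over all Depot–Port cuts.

Augment Depot→r1→r4→r6→Port: bottleneck 4, flow now 4.
Augment Depot→r2→r4→r6→Port: bottleneck 2, flow now 6.
Augment Depot→r2→r4→r7→Port: bottleneck 1, flow now 7.
Augment Depot→r3→r4→r7→Port: bottleneck 3, flow now 10.
No augmenting path remains; maximum flow = 10.
By max-flow min-cut, the minimum cut capacity equals the max flow.
In the residual graph, reachable from Depot: {Depot}.
Min-cut edges: Depot→r1 (4), Depot→r2 (3), Depot→r3 (3); capacity 4 + 3 + 3 = 10.

10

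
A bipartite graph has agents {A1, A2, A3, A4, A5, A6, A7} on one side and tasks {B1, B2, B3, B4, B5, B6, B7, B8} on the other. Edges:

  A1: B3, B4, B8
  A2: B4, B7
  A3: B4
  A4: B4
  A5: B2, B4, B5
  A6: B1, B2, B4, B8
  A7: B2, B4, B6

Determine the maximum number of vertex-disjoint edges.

6

Unit-capacity flow: source→left, listed edges, right→sink; max matching = max flow.
Augmenting path A1→B3 (+1); matched 1.
Augmenting path A2→B4 (+1); matched 2.
Augmenting path A5→B2 (+1); matched 3.
Augmenting path A6→B1 (+1); matched 4.
Augmenting path A7→B6 (+1); matched 5.
Augmenting path A3→B4→A2→B7 (+1); matched 6.
No augmenting path remains; maximum matching = 6.
König certificate: {A1, A2, A5, A6, A7, B4} is a vertex cover of size 6 (every listed pair touches it), so no matching can be larger.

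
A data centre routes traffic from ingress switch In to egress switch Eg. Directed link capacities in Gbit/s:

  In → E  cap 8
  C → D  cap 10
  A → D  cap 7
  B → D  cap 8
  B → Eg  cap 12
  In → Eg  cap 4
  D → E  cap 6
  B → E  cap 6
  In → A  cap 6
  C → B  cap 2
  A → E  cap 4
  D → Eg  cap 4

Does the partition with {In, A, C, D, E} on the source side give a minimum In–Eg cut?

Given cut capacity: 4 + 2 + 4 = 10.
Augment In→Eg: bottleneck 4, flow now 4.
Augment In→A→D→Eg: bottleneck 4, flow now 8.
No augmenting path remains; maximum flow = 8.
In the residual graph, reachable from In: {In, A, D, E}.
Min-cut edges: In→Eg (4), D→Eg (4); capacity 4 + 4 = 8.
Cut capacity 10 exceeds the max flow 8, so it is not minimum.

No — its capacity is 10, but the minimum cut has capacity 8.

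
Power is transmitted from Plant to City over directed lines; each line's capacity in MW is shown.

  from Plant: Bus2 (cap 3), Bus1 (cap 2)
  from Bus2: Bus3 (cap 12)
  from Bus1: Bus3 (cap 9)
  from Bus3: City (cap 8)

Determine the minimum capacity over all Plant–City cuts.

Augment Plant→Bus2→Bus3→City: bottleneck 3, flow now 3.
Augment Plant→Bus1→Bus3→City: bottleneck 2, flow now 5.
No augmenting path remains; maximum flow = 5.
By max-flow min-cut, the minimum cut capacity equals the max flow.
In the residual graph, reachable from Plant: {Plant}.
Min-cut edges: Plant→Bus2 (3), Plant→Bus1 (2); capacity 3 + 2 = 5.

5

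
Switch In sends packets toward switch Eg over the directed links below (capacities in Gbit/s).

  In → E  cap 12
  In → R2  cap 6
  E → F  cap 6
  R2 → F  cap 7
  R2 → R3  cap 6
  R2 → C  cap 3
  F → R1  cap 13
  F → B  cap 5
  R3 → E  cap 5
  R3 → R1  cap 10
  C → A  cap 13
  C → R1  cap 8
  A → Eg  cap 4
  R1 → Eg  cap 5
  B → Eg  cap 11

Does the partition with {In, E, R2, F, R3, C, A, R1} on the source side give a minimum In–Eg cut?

No — its capacity is 14, but the minimum cut has capacity 12.

Given cut capacity: 5 + 4 + 5 = 14.
Augment In→E→F→R1→Eg: bottleneck 5, flow now 5.
Augment In→E→F→B→Eg: bottleneck 1, flow now 6.
Augment In→R2→F→B→Eg: bottleneck 4, flow now 10.
Augment In→R2→C→A→Eg: bottleneck 2, flow now 12.
No augmenting path remains; maximum flow = 12.
In the residual graph, reachable from In: {In, E}.
Min-cut edges: In→R2 (6), E→F (6); capacity 6 + 6 = 12.
Cut capacity 14 exceeds the max flow 12, so it is not minimum.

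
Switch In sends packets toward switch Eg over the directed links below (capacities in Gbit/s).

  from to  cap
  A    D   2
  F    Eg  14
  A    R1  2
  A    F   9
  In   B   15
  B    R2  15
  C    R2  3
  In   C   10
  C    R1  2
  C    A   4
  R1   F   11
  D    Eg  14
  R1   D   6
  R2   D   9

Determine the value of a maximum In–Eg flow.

15

Augment In→B→R2→D→Eg: bottleneck 9, flow now 9.
Augment In→C→A→D→Eg: bottleneck 2, flow now 11.
Augment In→C→A→F→Eg: bottleneck 2, flow now 13.
Augment In→C→R1→D→Eg: bottleneck 2, flow now 15.
No augmenting path remains; maximum flow = 15.
In the residual graph, reachable from In: {In, B, C, R2}.
Min-cut edges: C→A (4), C→R1 (2), R2→D (9); capacity 4 + 2 + 9 = 15.
This cut is saturated, so no flow can exceed 15.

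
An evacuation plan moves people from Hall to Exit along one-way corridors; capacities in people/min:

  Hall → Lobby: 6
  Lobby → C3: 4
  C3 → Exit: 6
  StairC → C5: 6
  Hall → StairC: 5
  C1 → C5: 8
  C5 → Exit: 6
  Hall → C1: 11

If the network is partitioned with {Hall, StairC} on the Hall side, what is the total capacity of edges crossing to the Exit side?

23

Edges leaving {Hall, StairC}: Hall→C1 (11), Hall→Lobby (6), StairC→C5 (6).
Cut capacity = 11 + 6 + 6 = 23.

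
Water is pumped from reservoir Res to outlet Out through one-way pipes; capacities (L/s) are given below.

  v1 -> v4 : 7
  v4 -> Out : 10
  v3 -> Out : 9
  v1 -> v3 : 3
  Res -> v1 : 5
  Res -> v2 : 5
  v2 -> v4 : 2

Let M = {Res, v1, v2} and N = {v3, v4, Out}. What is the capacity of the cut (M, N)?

12

Edges leaving {Res, v1, v2}: v1→v3 (3), v1→v4 (7), v2→v4 (2).
Cut capacity = 3 + 7 + 2 = 12.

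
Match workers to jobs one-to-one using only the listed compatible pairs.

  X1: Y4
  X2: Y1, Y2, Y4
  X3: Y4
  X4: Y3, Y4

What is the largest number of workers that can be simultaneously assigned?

3

Unit-capacity flow: source→left, listed edges, right→sink; max matching = max flow.
Augmenting path X1→Y4 (+1); matched 1.
Augmenting path X2→Y1 (+1); matched 2.
Augmenting path X4→Y3 (+1); matched 3.
No augmenting path remains; maximum matching = 3.
König certificate: {X2, X4, Y4} is a vertex cover of size 3 (every listed pair touches it), so no matching can be larger.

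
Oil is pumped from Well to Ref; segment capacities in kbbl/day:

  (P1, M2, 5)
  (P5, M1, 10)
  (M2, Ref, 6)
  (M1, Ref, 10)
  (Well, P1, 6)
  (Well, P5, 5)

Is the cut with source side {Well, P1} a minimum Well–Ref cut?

Yes — it is a minimum cut (capacity 10).

Given cut capacity: 5 + 5 = 10.
Augment Well→P1→M2→Ref: bottleneck 5, flow now 5.
Augment Well→P5→M1→Ref: bottleneck 5, flow now 10.
No augmenting path remains; maximum flow = 10.
Cut capacity 10 equals the max flow, so it is a minimum cut.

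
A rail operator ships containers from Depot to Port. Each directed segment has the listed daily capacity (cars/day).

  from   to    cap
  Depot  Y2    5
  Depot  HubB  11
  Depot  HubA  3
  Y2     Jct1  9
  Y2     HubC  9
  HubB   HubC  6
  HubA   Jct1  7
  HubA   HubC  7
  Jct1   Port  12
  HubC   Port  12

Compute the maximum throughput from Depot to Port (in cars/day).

Augment Depot→Y2→Jct1→Port: bottleneck 5, flow now 5.
Augment Depot→HubB→HubC→Port: bottleneck 6, flow now 11.
Augment Depot→HubA→Jct1→Port: bottleneck 3, flow now 14.
No augmenting path remains; maximum flow = 14.
In the residual graph, reachable from Depot: {Depot, HubB}.
Min-cut edges: Depot→Y2 (5), Depot→HubA (3), HubB→HubC (6); capacity 5 + 3 + 6 = 14.
This cut is saturated, so no flow can exceed 14.

14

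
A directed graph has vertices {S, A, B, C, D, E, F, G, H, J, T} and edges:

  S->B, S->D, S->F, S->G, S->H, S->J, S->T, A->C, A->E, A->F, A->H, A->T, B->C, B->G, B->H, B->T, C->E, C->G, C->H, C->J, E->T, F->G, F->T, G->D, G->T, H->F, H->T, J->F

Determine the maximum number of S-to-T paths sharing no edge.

Assign every edge capacity 1; by Menger, the answer equals the max flow.
Path S→T (+1); total 1.
Path S→B→T (+1); total 2.
Path S→F→T (+1); total 3.
Path S→G→T (+1); total 4.
Path S→H→T (+1); total 5.
No residual S→T path; max flow = 5.
Certifying cut of size 5: {F→T, G→T, S→B, S→H, S→T}.

5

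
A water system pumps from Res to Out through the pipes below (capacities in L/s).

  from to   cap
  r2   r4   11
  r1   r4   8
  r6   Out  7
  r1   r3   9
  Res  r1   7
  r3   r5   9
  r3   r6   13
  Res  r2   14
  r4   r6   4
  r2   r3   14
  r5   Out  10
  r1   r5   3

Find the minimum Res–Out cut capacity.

Augment Res→r1→r5→Out: bottleneck 3, flow now 3.
Augment Res→r1→r3→r5→Out: bottleneck 4, flow now 7.
Augment Res→r2→r3→r5→Out: bottleneck 3, flow now 10.
Augment Res→r2→r3→r6→Out: bottleneck 7, flow now 17.
No augmenting path remains; maximum flow = 17.
By max-flow min-cut, the minimum cut capacity equals the max flow.
In the residual graph, reachable from Res: {Res, r1, r2, r3, r4, r5, r6}.
Min-cut edges: r5→Out (10), r6→Out (7); capacity 10 + 7 = 17.

17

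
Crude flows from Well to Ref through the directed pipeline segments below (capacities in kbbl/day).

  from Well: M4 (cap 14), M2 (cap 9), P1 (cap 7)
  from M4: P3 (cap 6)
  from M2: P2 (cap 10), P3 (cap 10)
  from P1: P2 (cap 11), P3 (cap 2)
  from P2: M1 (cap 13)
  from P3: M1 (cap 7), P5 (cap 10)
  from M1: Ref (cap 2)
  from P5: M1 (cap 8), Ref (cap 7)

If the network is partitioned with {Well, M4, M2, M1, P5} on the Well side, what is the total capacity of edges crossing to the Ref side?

Edges leaving {Well, M4, M2, M1, P5}: Well→P1 (7), M4→P3 (6), M2→P2 (10), M2→P3 (10), M1→Ref (2), P5→Ref (7).
Cut capacity = 7 + 6 + 10 + 10 + 2 + 7 = 42.

42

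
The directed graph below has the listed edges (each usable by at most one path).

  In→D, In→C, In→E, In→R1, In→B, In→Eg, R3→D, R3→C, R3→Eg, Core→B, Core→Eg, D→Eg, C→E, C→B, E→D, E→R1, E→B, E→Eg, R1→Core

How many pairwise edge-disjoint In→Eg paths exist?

4

Assign every edge capacity 1; by Menger, the answer equals the max flow.
Path In→Eg (+1); total 1.
Path In→D→Eg (+1); total 2.
Path In→E→Eg (+1); total 3.
Path In→R1→Core→Eg (+1); total 4.
No residual In→Eg path; max flow = 4.
Certifying cut of size 4: {D→Eg, E→Eg, In→Eg, R1→Core}.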